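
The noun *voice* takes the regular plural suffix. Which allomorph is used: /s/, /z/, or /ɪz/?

/ɪz/

The stem *voice* ends in a sibilant (/s, z, ʃ, ʒ, tʃ, dʒ/).
The plural suffix surfaces as /ɪz/ after sibilants, /s/ after other voiceless consonants, and /z/ after other voiced sounds.
So the plural -s on *voice* is pronounced /ɪz/.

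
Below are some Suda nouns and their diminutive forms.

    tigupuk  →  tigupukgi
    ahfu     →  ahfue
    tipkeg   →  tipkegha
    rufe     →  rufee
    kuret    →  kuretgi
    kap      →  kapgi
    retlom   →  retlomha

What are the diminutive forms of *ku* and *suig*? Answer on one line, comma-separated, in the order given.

kue, suigha

The pattern is voicing of the final sound: -gi when the stem ends in a voiceless consonant (*tigupuk*, *kuret*, *kap*); -ha when the stem ends in a voiced consonant (*tipkeg*, *retlom*); -e when the stem ends in a vowel (*ahfu*, *rufe*).
*ku*: final sound = /u/, a vowel → -e → *kue*.
*suig* — final sound /g/ (a voiced consonant) → -ha → *suigha*.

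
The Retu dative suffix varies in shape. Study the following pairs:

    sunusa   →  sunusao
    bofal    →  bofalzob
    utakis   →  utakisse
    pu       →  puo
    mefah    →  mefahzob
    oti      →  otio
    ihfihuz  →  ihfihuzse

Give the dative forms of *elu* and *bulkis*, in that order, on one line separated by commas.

eluo, bulkisse

The suffix is conditioned by the final sound: -se when the stem ends in a sibilant (*utakis*, *ihfihuz*); -zob when the stem ends in a non-sibilant consonant (*bofal*, *mefah*); -o when the stem ends in a vowel (*sunusa*, *pu*, *oti*).
Since the final sound of *elu* is /u/ (a vowel), it takes -o, giving *eluo*.
The final sound of *bulkis* is /s/, which is a sibilant, so the suffix is -se, giving *bulkisse*.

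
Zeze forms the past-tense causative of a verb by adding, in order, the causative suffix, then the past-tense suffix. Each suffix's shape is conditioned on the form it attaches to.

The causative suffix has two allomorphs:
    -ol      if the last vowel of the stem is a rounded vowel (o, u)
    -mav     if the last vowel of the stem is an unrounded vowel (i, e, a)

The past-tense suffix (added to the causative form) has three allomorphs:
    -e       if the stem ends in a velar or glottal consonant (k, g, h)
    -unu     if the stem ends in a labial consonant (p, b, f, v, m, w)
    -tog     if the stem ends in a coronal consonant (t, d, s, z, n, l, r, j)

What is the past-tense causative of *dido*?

didooltog

The last vowel of *dido* is /o/, which is a rounded vowel, so the causative suffix is -ol, giving *didool*.
The causative form *didool* — final consonant /l/ (coronal) → -tog → *didooltog*.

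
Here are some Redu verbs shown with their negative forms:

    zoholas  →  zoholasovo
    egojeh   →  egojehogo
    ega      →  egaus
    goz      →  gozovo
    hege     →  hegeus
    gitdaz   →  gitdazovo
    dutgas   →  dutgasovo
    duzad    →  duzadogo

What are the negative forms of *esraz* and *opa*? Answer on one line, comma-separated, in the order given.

esrazovo, opaus

The suffix is conditioned by the final sound: -ovo when the stem ends in a sibilant (*zoholas*, *goz*, *gitdaz*, *dutgas*); -ogo when the stem ends in a non-sibilant consonant (*egojeh*, *duzad*); -us when the stem ends in a vowel (*ega*, *hege*).
Since the final sound of *esraz* is /z/ (a sibilant), it takes -ovo, giving *esrazovo*.
The final sound of *opa* is /a/, which is a vowel, so the suffix is -us, giving *opaus*.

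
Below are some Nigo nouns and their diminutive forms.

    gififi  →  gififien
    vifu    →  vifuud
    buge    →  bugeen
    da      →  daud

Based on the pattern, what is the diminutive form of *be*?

Looking at the last vowel of each stem: -en when the last vowel of the stem is a front vowel (*gififi*, *buge*); -ud when the last vowel of the stem is a back vowel (*vifu*, *da*).
Since the last vowel of *be* is /e/ (a front vowel), it takes -en, giving *been*.

been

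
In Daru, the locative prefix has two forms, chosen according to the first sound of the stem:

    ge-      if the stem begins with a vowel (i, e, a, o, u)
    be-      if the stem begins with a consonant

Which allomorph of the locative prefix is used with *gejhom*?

be-

*gejhom*: first sound = /g/, a consonant → be-.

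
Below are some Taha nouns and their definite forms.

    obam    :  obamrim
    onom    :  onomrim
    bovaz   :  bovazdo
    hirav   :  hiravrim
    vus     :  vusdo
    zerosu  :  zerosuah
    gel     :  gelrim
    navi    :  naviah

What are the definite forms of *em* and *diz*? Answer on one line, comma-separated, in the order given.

emrim, dizdo

Looking at the final sound of each stem: -do when the stem ends in a sibilant (*bovaz*, *vus*); -rim when the stem ends in a non-sibilant consonant (*obam*, *onom*, *hirav*, *gel*); -ah when the stem ends in a vowel (*zerosu*, *navi*).
*em*: final sound = /m/, a non-sibilant consonant → -rim → *emrim*.
*diz*: final sound = /z/, a sibilant → -do → *dizdo*.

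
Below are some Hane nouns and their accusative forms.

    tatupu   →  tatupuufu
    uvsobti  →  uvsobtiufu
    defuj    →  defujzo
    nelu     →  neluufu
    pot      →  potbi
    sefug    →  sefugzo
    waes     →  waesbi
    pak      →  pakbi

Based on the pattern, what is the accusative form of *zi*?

The alternation tracks the final sound of the stem — -bi when the stem ends in a voiceless consonant (*pot*, *waes*, *pak*); -zo when the stem ends in a voiced consonant (*defuj*, *sefug*); -ufu when the stem ends in a vowel (*tatupu*, *uvsobti*, *nelu*).
The final sound of *zi* is /i/, which is a vowel, so the suffix is -ufu, giving *ziufu*.

ziufu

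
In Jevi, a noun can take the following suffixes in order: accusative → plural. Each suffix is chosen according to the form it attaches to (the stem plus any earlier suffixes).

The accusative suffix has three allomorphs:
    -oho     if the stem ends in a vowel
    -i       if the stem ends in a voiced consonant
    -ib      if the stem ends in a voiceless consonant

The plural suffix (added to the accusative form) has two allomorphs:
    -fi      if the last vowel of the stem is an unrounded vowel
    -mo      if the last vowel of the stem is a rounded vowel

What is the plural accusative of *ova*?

ovaohomo

*ova*: final sound = /a/, a vowel → -oho → *ovaoho*.
Since the last vowel of the accusative form *ovaoho* is /o/ (a rounded vowel), it takes -mo, giving *ovaohomo*.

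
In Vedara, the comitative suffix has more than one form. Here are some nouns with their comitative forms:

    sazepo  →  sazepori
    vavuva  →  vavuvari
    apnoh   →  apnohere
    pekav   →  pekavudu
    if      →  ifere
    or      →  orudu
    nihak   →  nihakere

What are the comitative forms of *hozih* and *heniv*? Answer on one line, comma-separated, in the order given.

Looking at the final sound of each stem: -ere when the stem ends in a voiceless consonant (*apnoh*, *if*, *nihak*); -udu when the stem ends in a voiced consonant (*pekav*, *or*); -ri when the stem ends in a vowel (*sazepo*, *vavuva*).
Since the final sound of *hozih* is /h/ (a voiceless consonant), it takes -ere, giving *hozihere*.
Since the final sound of *heniv* is /v/ (a voiced consonant), it takes -udu, giving *henivudu*.

hozihere, henivudu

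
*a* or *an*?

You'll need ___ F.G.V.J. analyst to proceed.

an

The indefinite article is chosen by the initial *sound* of the following word, not its spelling.
The initialism *F.G.V.J.* is read letter by letter; the first letter, F, is pronounced /ɛf/, which begins with a vowel sound.
So the article is *an*: You'll need an F.G.V.J. analyst to proceed.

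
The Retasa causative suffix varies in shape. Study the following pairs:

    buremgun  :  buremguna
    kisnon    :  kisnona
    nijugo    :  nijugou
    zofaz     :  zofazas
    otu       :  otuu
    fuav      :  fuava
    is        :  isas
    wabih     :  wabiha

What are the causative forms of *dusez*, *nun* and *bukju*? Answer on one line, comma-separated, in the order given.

The suffix is conditioned by the final sound: -as when the stem ends in a sibilant (*zofaz*, *is*); -a when the stem ends in a non-sibilant consonant (*buremgun*, *kisnon*, *fuav*, *wabih*); -u when the stem ends in a vowel (*nijugo*, *otu*).
*dusez*: final sound = /z/, a sibilant → -as → *dusezas*.
*nun* — final sound /n/ (a non-sibilant consonant) → -a → *nuna*.
The final sound of *bukju* is /u/, which is a vowel, so the suffix is -u, giving *bukjuu*.

dusezas, nuna, bukjuu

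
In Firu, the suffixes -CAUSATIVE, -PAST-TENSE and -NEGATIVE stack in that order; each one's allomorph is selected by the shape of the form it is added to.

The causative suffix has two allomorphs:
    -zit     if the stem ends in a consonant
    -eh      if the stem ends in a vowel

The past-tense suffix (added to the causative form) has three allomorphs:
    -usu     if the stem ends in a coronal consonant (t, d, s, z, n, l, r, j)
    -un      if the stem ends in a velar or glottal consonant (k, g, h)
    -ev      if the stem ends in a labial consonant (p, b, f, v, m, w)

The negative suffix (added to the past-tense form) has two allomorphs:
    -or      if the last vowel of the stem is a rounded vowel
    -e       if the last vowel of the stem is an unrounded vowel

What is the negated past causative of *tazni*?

The final sound of *tazni* is /i/, which is a vowel, so the causative suffix is -eh, giving *taznieh*.
Since the final consonant of the causative form *taznieh* is /h/ (velar/glottal), it takes -un, giving *tazniehun*.
The past-tense form *tazniehun*: last vowel = /u/, a rounded vowel → -or → *tazniehunor*.

tazniehunor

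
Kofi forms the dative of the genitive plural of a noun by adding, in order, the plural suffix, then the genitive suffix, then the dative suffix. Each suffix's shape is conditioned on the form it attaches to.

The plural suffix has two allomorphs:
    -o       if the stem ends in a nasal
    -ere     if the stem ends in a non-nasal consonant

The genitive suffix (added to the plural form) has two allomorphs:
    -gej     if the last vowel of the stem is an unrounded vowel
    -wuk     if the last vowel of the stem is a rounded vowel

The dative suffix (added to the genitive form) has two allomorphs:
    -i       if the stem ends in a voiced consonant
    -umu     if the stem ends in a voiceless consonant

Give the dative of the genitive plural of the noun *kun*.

kunowukumu

*kun* — final consonant /n/ (a nasal) → -o → *kuno*.
The plural form *kuno* — last vowel /o/ (a rounded vowel) → -wuk → *kunowuk*.
The genitive form *kunowuk* — final consonant /k/ (voiceless) → -umu → *kunowukumu*.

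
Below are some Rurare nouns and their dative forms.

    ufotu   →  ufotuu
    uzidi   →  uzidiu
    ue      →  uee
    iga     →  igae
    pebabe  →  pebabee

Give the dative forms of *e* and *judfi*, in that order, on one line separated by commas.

ee, judfiu

Looking at the last vowel of each stem: -u when the last vowel of the stem is a high vowel (*ufotu*, *uzidi*); -e when the last vowel of the stem is a non-high vowel (*ue*, *iga*, *pebabe*).
*e* — last vowel /e/ (a non-high vowel) → -e → *ee*.
*judfi* — last vowel /i/ (a high vowel) → -u → *judfiu*.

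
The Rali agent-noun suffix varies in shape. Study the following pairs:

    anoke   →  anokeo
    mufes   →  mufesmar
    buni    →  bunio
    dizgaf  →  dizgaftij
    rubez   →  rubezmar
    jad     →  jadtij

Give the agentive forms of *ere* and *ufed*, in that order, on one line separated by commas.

The alternation tracks the final sound of the stem — -mar when the stem ends in a sibilant (*mufes*, *rubez*); -tij when the stem ends in a non-sibilant consonant (*dizgaf*, *jad*); -o when the stem ends in a vowel (*anoke*, *buni*).
*ere*: final sound = /e/, a vowel → -o → *ereo*.
Since the final sound of *ufed* is /d/ (a non-sibilant consonant), it takes -tij, giving *ufedtij*.

ereo, ufedtij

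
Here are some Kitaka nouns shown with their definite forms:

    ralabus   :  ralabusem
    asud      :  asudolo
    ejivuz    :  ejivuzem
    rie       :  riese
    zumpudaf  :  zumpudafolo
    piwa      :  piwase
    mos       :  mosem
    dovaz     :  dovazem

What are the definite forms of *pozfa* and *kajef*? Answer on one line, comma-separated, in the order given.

The alternation tracks the final sound of the stem — -em when the stem ends in a sibilant (*ralabus*, *ejivuz*, *mos*, *dovaz*); -olo when the stem ends in a non-sibilant consonant (*asud*, *zumpudaf*); -se when the stem ends in a vowel (*rie*, *piwa*).
*pozfa*: final sound = /a/, a vowel → -se → *pozfase*.
Since the final sound of *kajef* is /f/ (a non-sibilant consonant), it takes -olo, giving *kajefolo*.

pozfase, kajefolo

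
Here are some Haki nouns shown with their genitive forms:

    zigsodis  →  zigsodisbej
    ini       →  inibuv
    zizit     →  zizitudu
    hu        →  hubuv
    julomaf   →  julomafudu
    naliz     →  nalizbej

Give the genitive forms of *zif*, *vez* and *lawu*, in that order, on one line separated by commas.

zifudu, vezbej, lawubuv

The pattern is sibilance of the final sound: -bej when the stem ends in a sibilant (*zigsodis*, *naliz*); -udu when the stem ends in a non-sibilant consonant (*zizit*, *julomaf*); -buv when the stem ends in a vowel (*ini*, *hu*).
*zif*: final sound = /f/, a non-sibilant consonant → -udu → *zifudu*.
*vez*: final sound = /z/, a sibilant → -bej → *vezbej*.
Since the final sound of *lawu* is /u/ (a vowel), it takes -buv, giving *lawubuv*.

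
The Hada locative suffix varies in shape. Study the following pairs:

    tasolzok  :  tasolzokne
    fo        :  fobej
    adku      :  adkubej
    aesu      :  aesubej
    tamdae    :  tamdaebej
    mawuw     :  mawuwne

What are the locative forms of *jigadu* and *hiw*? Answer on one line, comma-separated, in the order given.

Looking at the final sound of each stem: -ne when the stem ends in a consonant (*tasolzok*, *mawuw*); -bej when the stem ends in a vowel (*fo*, *adku*, *aesu*, *tamdae*).
*jigadu* — final sound /u/ (a vowel) → -bej → *jigadubej*.
*hiw*: final sound = /w/, a consonant → -ne → *hiwne*.

jigadubej, hiwne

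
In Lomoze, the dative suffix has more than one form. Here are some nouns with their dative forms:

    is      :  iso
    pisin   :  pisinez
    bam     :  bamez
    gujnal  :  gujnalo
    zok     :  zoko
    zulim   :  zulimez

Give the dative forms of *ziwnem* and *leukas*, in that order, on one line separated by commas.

Looking at the final consonant of each stem: -ez when the stem ends in a nasal (*pisin*, *bam*, *zulim*); -o when the stem ends in a non-nasal consonant (*is*, *gujnal*, *zok*).
Since the final consonant of *ziwnem* is /m/ (a nasal), it takes -ez, giving *ziwnemez*.
*leukas*: final consonant = /s/, non-nasal → -o → *leukaso*.

ziwnemez, leukaso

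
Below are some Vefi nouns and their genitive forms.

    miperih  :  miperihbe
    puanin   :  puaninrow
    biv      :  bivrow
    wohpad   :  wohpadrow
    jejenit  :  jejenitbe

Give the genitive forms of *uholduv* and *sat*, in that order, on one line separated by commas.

uholduvrow, satbe

The suffix is conditioned by the final consonant: -be when the stem ends in a voiceless consonant (*miperih*, *jejenit*); -row when the stem ends in a voiced consonant (*puanin*, *biv*, *wohpad*).
The final consonant of *uholduv* is /v/, which is voiced, so the suffix is -row, giving *uholduvrow*.
*sat* — final consonant /t/ (voiceless) → -be → *satbe*.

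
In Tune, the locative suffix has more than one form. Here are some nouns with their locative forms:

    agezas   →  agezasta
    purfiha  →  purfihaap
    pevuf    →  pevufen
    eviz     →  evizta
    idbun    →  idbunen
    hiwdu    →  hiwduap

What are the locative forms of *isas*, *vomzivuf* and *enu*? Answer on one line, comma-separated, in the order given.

isasta, vomzivufen, enuap

The pattern is sibilance of the final sound: -ta when the stem ends in a sibilant (*agezas*, *eviz*); -en when the stem ends in a non-sibilant consonant (*pevuf*, *idbun*); -ap when the stem ends in a vowel (*purfiha*, *hiwdu*).
*isas*: final sound = /s/, a sibilant → -ta → *isasta*.
*vomzivuf* — final sound /f/ (a non-sibilant consonant) → -en → *vomzivufen*.
The final sound of *enu* is /u/, which is a vowel, so the suffix is -ap, giving *enuap*.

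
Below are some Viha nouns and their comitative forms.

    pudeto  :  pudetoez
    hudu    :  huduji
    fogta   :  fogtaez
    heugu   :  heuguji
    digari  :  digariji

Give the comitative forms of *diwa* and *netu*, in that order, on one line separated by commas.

diwaez, netuji

The alternation tracks the last vowel of the stem — -ji when the last vowel of the stem is a high vowel (*hudu*, *heugu*, *digari*); -ez when the last vowel of the stem is a non-high vowel (*pudeto*, *fogta*).
*diwa* — last vowel /a/ (a non-high vowel) → -ez → *diwaez*.
*netu*: last vowel = /u/, a high vowel → -ji → *netuji*.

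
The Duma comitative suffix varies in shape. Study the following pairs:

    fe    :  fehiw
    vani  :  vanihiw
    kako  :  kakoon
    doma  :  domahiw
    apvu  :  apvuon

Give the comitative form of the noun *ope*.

opehiw

The alternation tracks the last vowel of the stem — -on when the last vowel of the stem is a rounded vowel (*kako*, *apvu*); -hiw when the last vowel of the stem is an unrounded vowel (*fe*, *vani*, *doma*).
The last vowel of *ope* is /e/, which is an unrounded vowel, so the suffix is -hiw, giving *opehiw*.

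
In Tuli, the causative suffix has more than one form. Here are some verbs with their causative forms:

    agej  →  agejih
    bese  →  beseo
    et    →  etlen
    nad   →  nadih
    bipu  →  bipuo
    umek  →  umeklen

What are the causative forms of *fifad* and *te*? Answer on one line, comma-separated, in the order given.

Looking at the final sound of each stem: -len when the stem ends in a voiceless consonant (*et*, *umek*); -ih when the stem ends in a voiced consonant (*agej*, *nad*); -o when the stem ends in a vowel (*bese*, *bipu*).
*fifad*: final sound = /d/, a voiced consonant → -ih → *fifadih*.
*te*: final sound = /e/, a vowel → -o → *teo*.

fifadih, teo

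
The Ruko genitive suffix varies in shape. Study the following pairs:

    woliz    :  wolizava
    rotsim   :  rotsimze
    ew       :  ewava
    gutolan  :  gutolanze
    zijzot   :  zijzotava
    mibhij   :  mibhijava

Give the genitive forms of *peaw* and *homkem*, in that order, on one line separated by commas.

peawava, homkemze

The suffix is conditioned by the final consonant: -ze when the stem ends in a nasal (*rotsim*, *gutolan*); -ava when the stem ends in a non-nasal consonant (*woliz*, *ew*, *zijzot*, *mibhij*).
*peaw*: final consonant = /w/, non-nasal → -ava → *peawava*.
Since the final consonant of *homkem* is /m/ (a nasal), it takes -ze, giving *homkemze*.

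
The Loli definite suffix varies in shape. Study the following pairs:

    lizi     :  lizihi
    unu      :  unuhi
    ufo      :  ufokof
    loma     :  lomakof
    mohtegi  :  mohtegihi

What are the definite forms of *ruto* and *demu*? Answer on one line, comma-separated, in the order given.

rutokof, demuhi

The alternation tracks the last vowel of the stem — -hi when the last vowel of the stem is a high vowel (*lizi*, *unu*, *mohtegi*); -kof when the last vowel of the stem is a non-high vowel (*ufo*, *loma*).
*ruto* — last vowel /o/ (a non-high vowel) → -kof → *rutokof*.
Since the last vowel of *demu* is /u/ (a high vowel), it takes -hi, giving *demuhi*.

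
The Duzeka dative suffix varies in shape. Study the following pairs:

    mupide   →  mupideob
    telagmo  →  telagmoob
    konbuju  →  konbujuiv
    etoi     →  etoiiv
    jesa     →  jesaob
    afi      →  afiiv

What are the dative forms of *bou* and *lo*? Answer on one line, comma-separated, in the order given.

The alternation tracks the last vowel of the stem — -iv when the last vowel of the stem is a high vowel (*konbuju*, *etoi*, *afi*); -ob when the last vowel of the stem is a non-high vowel (*mupide*, *telagmo*, *jesa*).
*bou* — last vowel /u/ (a high vowel) → -iv → *bouiv*.
*lo* — last vowel /o/ (a non-high vowel) → -ob → *loob*.

bouiv, loob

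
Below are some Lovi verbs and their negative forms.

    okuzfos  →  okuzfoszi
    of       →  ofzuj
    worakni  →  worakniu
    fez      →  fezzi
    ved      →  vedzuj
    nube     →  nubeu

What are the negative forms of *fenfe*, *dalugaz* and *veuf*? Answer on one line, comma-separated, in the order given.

The suffix is conditioned by the final sound: -zi when the stem ends in a sibilant (*okuzfos*, *fez*); -zuj when the stem ends in a non-sibilant consonant (*of*, *ved*); -u when the stem ends in a vowel (*worakni*, *nube*).
The final sound of *fenfe* is /e/, which is a vowel, so the suffix is -u, giving *fenfeu*.
The final sound of *dalugaz* is /z/, which is a sibilant, so the suffix is -zi, giving *dalugazzi*.
Since the final sound of *veuf* is /f/ (a non-sibilant consonant), it takes -zuj, giving *veufzuj*.

fenfeu, dalugazzi, veufzuj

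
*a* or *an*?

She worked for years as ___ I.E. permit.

The indefinite article is chosen by the initial *sound* of the following word, not its spelling.
The initialism *I.E.* is read letter by letter; the first letter, I, is pronounced /aɪ/, which begins with a vowel sound.
So the article is *an*: She worked for years as an I.E. permit.

an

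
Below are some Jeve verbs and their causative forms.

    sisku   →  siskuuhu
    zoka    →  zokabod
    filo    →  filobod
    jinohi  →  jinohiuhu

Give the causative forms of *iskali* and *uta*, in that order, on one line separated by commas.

Looking at the last vowel of each stem: -uhu when the last vowel of the stem is a high vowel (*sisku*, *jinohi*); -bod when the last vowel of the stem is a non-high vowel (*zoka*, *filo*).
*iskali* — last vowel /i/ (a high vowel) → -uhu → *iskaliuhu*.
*uta* — last vowel /a/ (a non-high vowel) → -bod → *utabod*.

iskaliuhu, utabod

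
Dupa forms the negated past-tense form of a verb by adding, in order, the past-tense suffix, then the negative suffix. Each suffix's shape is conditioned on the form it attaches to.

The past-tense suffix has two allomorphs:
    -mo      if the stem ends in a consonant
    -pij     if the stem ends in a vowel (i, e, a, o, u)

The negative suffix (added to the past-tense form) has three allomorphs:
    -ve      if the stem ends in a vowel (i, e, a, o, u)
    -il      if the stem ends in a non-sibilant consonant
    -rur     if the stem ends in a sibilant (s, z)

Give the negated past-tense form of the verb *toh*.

tohmove

The final sound of *toh* is /h/, which is a consonant, so the past-tense suffix is -mo, giving *tohmo*.
The past-tense form *tohmo* — final sound /o/ (a vowel) → -ve → *tohmove*.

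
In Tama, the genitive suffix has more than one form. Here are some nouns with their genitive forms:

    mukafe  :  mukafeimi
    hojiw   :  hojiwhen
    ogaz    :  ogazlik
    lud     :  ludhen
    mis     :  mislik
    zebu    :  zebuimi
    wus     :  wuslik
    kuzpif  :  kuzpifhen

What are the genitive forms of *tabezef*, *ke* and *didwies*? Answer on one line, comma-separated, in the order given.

The pattern is sibilance of the final sound: -lik when the stem ends in a sibilant (*ogaz*, *mis*, *wus*); -hen when the stem ends in a non-sibilant consonant (*hojiw*, *lud*, *kuzpif*); -imi when the stem ends in a vowel (*mukafe*, *zebu*).
Since the final sound of *tabezef* is /f/ (a non-sibilant consonant), it takes -hen, giving *tabezefhen*.
*ke*: final sound = /e/, a vowel → -imi → *keimi*.
The final sound of *didwies* is /s/, which is a sibilant, so the suffix is -lik, giving *didwieslik*.

tabezefhen, keimi, didwieslik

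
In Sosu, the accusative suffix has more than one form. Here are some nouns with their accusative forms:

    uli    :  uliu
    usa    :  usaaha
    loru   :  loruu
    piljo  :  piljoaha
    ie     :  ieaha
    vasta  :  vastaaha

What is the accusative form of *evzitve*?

Looking at the last vowel of each stem: -u when the last vowel of the stem is a high vowel (*uli*, *loru*); -aha when the last vowel of the stem is a non-high vowel (*usa*, *piljo*, *ie*, *vasta*).
Since the last vowel of *evzitve* is /e/ (a non-high vowel), it takes -aha, giving *evzitveaha*.

evzitveaha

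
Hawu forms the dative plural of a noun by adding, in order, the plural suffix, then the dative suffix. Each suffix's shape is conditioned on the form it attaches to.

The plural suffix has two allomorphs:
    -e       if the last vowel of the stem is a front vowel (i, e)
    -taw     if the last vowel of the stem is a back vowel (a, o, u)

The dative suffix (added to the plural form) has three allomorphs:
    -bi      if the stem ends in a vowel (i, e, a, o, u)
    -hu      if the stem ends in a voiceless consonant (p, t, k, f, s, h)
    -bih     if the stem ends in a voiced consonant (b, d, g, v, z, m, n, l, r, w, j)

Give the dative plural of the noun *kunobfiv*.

kunobfivebi

*kunobfiv*: last vowel = /i/, a front vowel → -e → *kunobfive*.
Since the final sound of the plural form *kunobfive* is /e/ (a vowel), it takes -bi, giving *kunobfivebi*.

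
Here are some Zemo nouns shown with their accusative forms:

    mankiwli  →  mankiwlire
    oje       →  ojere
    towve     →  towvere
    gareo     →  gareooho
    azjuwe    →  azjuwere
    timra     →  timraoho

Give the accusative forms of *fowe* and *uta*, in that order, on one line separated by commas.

The suffix is conditioned by the last vowel: -re when the last vowel of the stem is a front vowel (*mankiwli*, *oje*, *towve*, *azjuwe*); -oho when the last vowel of the stem is a back vowel (*gareo*, *timra*).
Since the last vowel of *fowe* is /e/ (a front vowel), it takes -re, giving *fowere*.
The last vowel of *uta* is /a/, which is a back vowel, so the suffix is -oho, giving *utaoho*.

fowere, utaoho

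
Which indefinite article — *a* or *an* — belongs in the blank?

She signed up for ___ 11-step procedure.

The indefinite article is chosen by the initial *sound* of the following word, not its spelling.
The number *11* is spoken "eleven", beginning with /ɪˈlɛvən/ — a vowel sound.
So the article is *an*: She signed up for an 11-step procedure.

an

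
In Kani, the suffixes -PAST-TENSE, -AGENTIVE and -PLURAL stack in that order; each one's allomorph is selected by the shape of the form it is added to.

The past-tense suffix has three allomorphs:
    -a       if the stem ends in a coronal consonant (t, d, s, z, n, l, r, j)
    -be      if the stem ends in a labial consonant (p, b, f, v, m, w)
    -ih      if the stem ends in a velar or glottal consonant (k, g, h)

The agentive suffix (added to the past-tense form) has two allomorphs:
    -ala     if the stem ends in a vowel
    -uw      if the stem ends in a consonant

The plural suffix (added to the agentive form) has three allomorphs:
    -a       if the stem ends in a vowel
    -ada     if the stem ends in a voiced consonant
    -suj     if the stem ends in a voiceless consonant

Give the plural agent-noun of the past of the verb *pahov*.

pahovbealaa

Since the final consonant of *pahov* is /v/ (labial), it takes -be, giving *pahovbe*.
The past-tense form *pahovbe* — final sound /e/ (a vowel) → -ala → *pahovbeala*.
Since the final sound of the agentive form *pahovbeala* is /a/ (a vowel), it takes -a, giving *pahovbealaa*.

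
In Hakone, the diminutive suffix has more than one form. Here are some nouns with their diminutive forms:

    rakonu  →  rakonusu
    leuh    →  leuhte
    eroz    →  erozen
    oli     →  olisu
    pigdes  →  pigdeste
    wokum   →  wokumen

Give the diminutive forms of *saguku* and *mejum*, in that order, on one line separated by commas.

The suffix is conditioned by the final sound: -te when the stem ends in a voiceless consonant (*leuh*, *pigdes*); -en when the stem ends in a voiced consonant (*eroz*, *wokum*); -su when the stem ends in a vowel (*rakonu*, *oli*).
The final sound of *saguku* is /u/, which is a vowel, so the suffix is -su, giving *sagukusu*.
The final sound of *mejum* is /m/, which is a voiced consonant, so the suffix is -en, giving *mejumen*.

sagukusu, mejumen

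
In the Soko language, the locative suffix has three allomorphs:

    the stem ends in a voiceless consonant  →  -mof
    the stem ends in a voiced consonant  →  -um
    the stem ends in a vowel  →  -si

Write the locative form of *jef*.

jefmof

*jef* — final sound /f/ (a voiceless consonant) → -mof → *jefmof*.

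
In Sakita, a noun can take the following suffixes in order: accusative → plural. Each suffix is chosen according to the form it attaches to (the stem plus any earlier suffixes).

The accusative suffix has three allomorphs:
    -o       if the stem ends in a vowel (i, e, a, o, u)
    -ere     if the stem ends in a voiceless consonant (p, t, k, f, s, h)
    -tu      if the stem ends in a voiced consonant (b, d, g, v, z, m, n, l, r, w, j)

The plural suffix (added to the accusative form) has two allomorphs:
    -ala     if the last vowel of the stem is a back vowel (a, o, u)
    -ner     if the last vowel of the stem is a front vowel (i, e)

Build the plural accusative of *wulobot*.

*wulobot* — final sound /t/ (a voiceless consonant) → -ere → *wulobotere*.
The last vowel of the accusative form *wulobotere* is /e/, which is a front vowel, so the plural suffix is -ner, giving *wuloboterener*.

wuloboterener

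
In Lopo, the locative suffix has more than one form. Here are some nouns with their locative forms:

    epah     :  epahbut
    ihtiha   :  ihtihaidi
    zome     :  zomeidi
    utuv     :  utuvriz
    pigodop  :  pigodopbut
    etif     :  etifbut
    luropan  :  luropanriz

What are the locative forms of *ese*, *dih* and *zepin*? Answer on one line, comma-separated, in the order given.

The suffix is conditioned by the final sound: -but when the stem ends in a voiceless consonant (*epah*, *pigodop*, *etif*); -riz when the stem ends in a voiced consonant (*utuv*, *luropan*); -idi when the stem ends in a vowel (*ihtiha*, *zome*).
*ese*: final sound = /e/, a vowel → -idi → *eseidi*.
*dih* — final sound /h/ (a voiceless consonant) → -but → *dihbut*.
*zepin*: final sound = /n/, a voiced consonant → -riz → *zepinriz*.

eseidi, dihbut, zepinriz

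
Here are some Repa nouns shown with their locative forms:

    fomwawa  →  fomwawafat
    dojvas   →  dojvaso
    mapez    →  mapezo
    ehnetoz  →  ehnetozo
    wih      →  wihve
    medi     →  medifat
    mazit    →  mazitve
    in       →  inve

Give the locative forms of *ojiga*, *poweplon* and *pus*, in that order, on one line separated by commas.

The pattern is sibilance of the final sound: -o when the stem ends in a sibilant (*dojvas*, *mapez*, *ehnetoz*); -ve when the stem ends in a non-sibilant consonant (*wih*, *mazit*, *in*); -fat when the stem ends in a vowel (*fomwawa*, *medi*).
The final sound of *ojiga* is /a/, which is a vowel, so the suffix is -fat, giving *ojigafat*.
The final sound of *poweplon* is /n/, which is a non-sibilant consonant, so the suffix is -ve, giving *poweplonve*.
*pus* — final sound /s/ (a sibilant) → -o → *puso*.

ojigafat, poweplonve, puso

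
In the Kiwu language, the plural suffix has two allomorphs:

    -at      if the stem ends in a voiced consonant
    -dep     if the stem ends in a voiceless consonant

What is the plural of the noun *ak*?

akdep

Since the final consonant of *ak* is /k/ (voiceless), it takes -dep, giving *akdep*.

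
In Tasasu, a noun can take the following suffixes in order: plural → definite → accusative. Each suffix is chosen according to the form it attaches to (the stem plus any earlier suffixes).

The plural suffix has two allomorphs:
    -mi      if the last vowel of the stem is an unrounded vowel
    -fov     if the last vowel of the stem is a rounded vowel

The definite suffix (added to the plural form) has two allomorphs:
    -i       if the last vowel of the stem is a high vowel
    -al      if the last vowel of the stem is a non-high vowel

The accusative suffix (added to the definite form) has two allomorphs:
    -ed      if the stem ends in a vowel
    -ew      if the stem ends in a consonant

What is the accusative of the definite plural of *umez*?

*umez*: last vowel = /e/, an unrounded vowel → -mi → *umezmi*.
Since the last vowel of the plural form *umezmi* is /i/ (a high vowel), it takes -i, giving *umezmii*.
Since the final sound of the definite form *umezmii* is /i/ (a vowel), it takes -ed, giving *umezmiied*.

umezmiied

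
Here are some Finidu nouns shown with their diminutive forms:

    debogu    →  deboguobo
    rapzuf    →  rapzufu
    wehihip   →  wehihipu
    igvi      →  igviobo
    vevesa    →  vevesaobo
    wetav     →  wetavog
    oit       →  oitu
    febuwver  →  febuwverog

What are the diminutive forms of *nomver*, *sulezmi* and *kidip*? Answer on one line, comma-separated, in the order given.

nomverog, sulezmiobo, kidipu

The alternation tracks the final sound of the stem — -u when the stem ends in a voiceless consonant (*rapzuf*, *wehihip*, *oit*); -og when the stem ends in a voiced consonant (*wetav*, *febuwver*); -obo when the stem ends in a vowel (*debogu*, *igvi*, *vevesa*).
Since the final sound of *nomver* is /r/ (a voiced consonant), it takes -og, giving *nomverog*.
The final sound of *sulezmi* is /i/, which is a vowel, so the suffix is -obo, giving *sulezmiobo*.
*kidip*: final sound = /p/, a voiceless consonant → -u → *kidipu*.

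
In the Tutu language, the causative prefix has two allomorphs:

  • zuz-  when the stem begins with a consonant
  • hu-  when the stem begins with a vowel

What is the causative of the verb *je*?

zuzje

The first sound of *je* is /j/, which is a consonant, so the prefix is zuz-, giving *zuzje*.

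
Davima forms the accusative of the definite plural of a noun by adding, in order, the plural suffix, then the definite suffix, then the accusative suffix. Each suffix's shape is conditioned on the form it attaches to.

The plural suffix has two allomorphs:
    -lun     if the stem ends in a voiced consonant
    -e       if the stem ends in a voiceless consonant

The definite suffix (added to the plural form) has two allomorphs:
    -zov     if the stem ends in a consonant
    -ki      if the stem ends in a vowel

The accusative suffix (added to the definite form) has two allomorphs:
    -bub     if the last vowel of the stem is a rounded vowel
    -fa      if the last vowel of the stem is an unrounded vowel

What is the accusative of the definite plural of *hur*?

*hur* — final consonant /r/ (voiced) → -lun → *hurlun*.
The final sound of the plural form *hurlun* is /n/, which is a consonant, so the definite suffix is -zov, giving *hurlunzov*.
The definite form *hurlunzov* — last vowel /o/ (a rounded vowel) → -bub → *hurlunzovbub*.

hurlunzovbub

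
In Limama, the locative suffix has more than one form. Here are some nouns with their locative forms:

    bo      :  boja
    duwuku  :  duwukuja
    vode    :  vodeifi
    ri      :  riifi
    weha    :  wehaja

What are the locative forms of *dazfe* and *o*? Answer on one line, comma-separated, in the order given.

Looking at the last vowel of each stem: -ifi when the last vowel of the stem is a front vowel (*vode*, *ri*); -ja when the last vowel of the stem is a back vowel (*bo*, *duwuku*, *weha*).
*dazfe* — last vowel /e/ (a front vowel) → -ifi → *dazfeifi*.
*o* — last vowel /o/ (a back vowel) → -ja → *oja*.

dazfeifi, oja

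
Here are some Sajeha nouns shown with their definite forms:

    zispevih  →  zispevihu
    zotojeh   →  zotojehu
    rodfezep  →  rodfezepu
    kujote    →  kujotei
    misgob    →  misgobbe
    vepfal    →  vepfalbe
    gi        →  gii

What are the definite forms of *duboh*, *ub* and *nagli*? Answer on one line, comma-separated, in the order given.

The suffix is conditioned by the final sound: -u when the stem ends in a voiceless consonant (*zispevih*, *zotojeh*, *rodfezep*); -be when the stem ends in a voiced consonant (*misgob*, *vepfal*); -i when the stem ends in a vowel (*kujote*, *gi*).
Since the final sound of *duboh* is /h/ (a voiceless consonant), it takes -u, giving *dubohu*.
*ub* — final sound /b/ (a voiced consonant) → -be → *ubbe*.
The final sound of *nagli* is /i/, which is a vowel, so the suffix is -i, giving *naglii*.

dubohu, ubbe, naglii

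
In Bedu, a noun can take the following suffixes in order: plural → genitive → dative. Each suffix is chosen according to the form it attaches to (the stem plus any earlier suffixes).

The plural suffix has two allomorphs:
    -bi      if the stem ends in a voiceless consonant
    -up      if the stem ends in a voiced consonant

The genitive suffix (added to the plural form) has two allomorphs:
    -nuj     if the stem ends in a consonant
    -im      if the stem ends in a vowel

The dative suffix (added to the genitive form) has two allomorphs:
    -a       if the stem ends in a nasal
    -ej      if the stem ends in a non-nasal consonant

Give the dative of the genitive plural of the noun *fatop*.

fatopbiima

*fatop* — final consonant /p/ (voiceless) → -bi → *fatopbi*.
Since the final sound of the plural form *fatopbi* is /i/ (a vowel), it takes -im, giving *fatopbiim*.
The final consonant of the genitive form *fatopbiim* is /m/, which is a nasal, so the dative suffix is -a, giving *fatopbiima*.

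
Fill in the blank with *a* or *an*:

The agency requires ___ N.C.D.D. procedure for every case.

The indefinite article is chosen by the initial *sound* of the following word, not its spelling.
The initialism *N.C.D.D.* is read letter by letter; the first letter, N, is pronounced /ɛn/, which begins with a vowel sound.
So the article is *an*: The agency requires an N.C.D.D. procedure for every case.

an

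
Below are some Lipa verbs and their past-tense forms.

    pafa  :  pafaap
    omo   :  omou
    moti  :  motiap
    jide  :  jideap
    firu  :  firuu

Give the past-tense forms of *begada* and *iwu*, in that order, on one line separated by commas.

begadaap, iwuu

The pattern is rounding harmony: -u when the last vowel of the stem is a rounded vowel (*omo*, *firu*); -ap when the last vowel of the stem is an unrounded vowel (*pafa*, *moti*, *jide*).
The last vowel of *begada* is /a/, which is an unrounded vowel, so the suffix is -ap, giving *begadaap*.
*iwu*: last vowel = /u/, a rounded vowel → -u → *iwuu*.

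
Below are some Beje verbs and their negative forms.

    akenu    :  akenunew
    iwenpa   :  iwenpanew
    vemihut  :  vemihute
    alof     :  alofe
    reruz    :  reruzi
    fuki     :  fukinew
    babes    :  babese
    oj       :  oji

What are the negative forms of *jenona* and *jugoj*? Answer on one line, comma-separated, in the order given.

jenonanew, jugoji

The alternation tracks the final sound of the stem — -e when the stem ends in a voiceless consonant (*vemihut*, *alof*, *babes*); -i when the stem ends in a voiced consonant (*reruz*, *oj*); -new when the stem ends in a vowel (*akenu*, *iwenpa*, *fuki*).
*jenona*: final sound = /a/, a vowel → -new → *jenonanew*.
*jugoj* — final sound /j/ (a voiced consonant) → -i → *jugoji*.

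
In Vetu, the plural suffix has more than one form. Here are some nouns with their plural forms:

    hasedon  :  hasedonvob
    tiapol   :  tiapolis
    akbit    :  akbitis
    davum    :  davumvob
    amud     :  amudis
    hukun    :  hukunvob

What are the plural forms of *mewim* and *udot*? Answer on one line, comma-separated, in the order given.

The pattern is nasality of the final consonant: -vob when the stem ends in a nasal (*hasedon*, *davum*, *hukun*); -is when the stem ends in a non-nasal consonant (*tiapol*, *akbit*, *amud*).
*mewim*: final consonant = /m/, a nasal → -vob → *mewimvob*.
Since the final consonant of *udot* is /t/ (non-nasal), it takes -is, giving *udotis*.

mewimvob, udotis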